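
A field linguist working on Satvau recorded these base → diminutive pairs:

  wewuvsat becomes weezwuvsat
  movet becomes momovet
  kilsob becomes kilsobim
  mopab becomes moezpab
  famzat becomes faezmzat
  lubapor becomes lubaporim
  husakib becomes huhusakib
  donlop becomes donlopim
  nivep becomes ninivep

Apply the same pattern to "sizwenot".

sizwenotim

mopab and kilsob both end in -b yet inflect differently (moezpab, kilsobim), so the final letter is not what conditions the rule; the last vowel is.
"sizwenot" has last vowel 'o'. The stems whose last vowel is 'o' (lubapor → lubaporim, donlop → donlopim, kilsob → kilsobim) add -im.
So sizwenot → sizwenotim.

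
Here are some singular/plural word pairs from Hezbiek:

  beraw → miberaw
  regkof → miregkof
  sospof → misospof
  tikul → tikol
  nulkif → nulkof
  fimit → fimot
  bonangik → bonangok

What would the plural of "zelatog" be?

regkof and nulkif both end in -f yet inflect differently (miregkof, nulkof), so the final letter is not what conditions the rule; the last vowel is.
"zelatog" has last vowel 'o'. The stems whose last vowel is 'o' (regkof → miregkof, sospof → misospof) add the prefix mi-.
The other pattern: stems whose last vowel is 'i' or 'u' change the last vowel to 'o'.
So zelatog → mizelatog.

mizelatog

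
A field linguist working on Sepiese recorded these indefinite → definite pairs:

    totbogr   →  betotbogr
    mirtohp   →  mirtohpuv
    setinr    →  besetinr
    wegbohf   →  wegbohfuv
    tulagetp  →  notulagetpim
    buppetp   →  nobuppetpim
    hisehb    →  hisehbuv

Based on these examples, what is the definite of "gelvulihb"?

gelvulihbuv

"gelvulihb" has second-to-last letter 'h'. The stems whose second-to-last letter is 'h' (mirtohp → mirtohpuv, wegbohf → wegbohfuv, hisehb → hisehbuv) add -uv.
So gelvulihb → gelvulihbuv.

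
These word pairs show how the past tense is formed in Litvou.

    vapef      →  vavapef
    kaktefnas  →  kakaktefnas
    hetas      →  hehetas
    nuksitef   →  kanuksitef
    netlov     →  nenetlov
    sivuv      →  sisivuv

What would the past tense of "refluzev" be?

"refluzev" has 3 vowels. The stems with 3 vowels (kaktefnas → kakaktefnas, nuksitef → kanuksitef) add the prefix ka-.
So refluzev → karefluzev.

karefluzev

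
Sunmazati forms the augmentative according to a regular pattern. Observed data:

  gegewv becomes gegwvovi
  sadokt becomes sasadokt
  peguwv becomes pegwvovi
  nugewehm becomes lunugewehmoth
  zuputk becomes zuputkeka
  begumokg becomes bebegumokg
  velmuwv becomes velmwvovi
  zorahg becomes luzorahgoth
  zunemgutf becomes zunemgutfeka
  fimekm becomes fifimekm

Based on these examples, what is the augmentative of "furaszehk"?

lufuraszehkoth

"furaszehk" has second-to-last letter 'h'. The stems whose second-to-last letter is 'h' (zorahg → luzorahgoth, nugewehm → lunugewehmoth) add lu- … -oth around the stem.
So furaszehk → lufuraszehkoth.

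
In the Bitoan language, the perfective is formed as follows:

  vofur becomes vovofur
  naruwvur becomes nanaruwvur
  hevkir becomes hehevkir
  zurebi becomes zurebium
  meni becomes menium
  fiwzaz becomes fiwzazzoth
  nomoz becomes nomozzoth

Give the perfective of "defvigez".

defvigezzoth

hevkir and zurebi both have last vowel 'i' yet inflect differently (hehevkir, zurebium), so the last vowel is not what conditions the rule; the final letter is.
"defvigez" ends in -z. The stems ending in -z (fiwzaz → fiwzazzoth, nomoz → nomozzoth) double the final consonant and add -oth.
So defvigez → defvigezzoth.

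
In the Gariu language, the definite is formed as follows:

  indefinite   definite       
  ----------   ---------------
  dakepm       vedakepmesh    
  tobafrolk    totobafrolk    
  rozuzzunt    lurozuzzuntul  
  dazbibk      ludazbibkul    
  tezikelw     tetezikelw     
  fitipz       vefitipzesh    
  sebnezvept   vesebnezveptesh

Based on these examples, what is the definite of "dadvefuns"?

"dadvefuns" has second-to-last letter 'n'. The one such stem in the data (rozuzzunt → lurozuzzuntul) adds lu- … -ul around the stem, so the same rule applies.
The other patterns: stems whose second-to-last letter is 'l' repeat the first consonant+vowel as a prefix; stems whose second-to-last letter is 'p' add ve- … -esh around the stem.
So dadvefuns → ludadvefunsul.

ludadvefunsul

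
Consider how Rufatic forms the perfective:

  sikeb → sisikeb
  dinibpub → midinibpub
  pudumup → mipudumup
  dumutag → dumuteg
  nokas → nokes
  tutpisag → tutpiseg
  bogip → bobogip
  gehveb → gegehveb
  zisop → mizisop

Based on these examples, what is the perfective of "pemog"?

bogip and zisop both end in -p yet inflect differently (bobogip, mizisop), so the final letter is not what conditions the rule; the last vowel is.
"pemog" has last vowel 'o'. The one such stem in the data (zisop → mizisop) adds the prefix mi-, so the same rule applies.
So pemog → mipemog.

mipemog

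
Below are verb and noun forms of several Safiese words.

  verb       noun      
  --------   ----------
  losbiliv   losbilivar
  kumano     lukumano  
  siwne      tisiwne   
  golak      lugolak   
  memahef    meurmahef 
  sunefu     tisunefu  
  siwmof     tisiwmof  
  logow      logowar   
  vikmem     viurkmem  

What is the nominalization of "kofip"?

"kofip" begins with k-. The one such stem in the data (kumano → lukumano) adds the prefix lu-, so the same rule applies.
The other patterns: stems beginning with l- add -ar; stems beginning with s- add the prefix ti-; stems beginning with m- or v- insert -ur- after the first vowel.
So kofip → lukofip.

lukofip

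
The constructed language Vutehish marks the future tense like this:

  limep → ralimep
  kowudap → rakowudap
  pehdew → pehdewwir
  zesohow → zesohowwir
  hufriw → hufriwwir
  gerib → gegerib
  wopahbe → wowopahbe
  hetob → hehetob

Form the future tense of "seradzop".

raseradzop

limep and pehdew both have last vowel 'e' yet inflect differently (ralimep, pehdewwir), so the last vowel is not what conditions the rule; the final letter is.
"seradzop" ends in -p. The stems ending in -p (limep → ralimep, kowudap → rakowudap) add the prefix ra-.
The other patterns: stems ending in -w double the final consonant and add -ir; stems ending in -b or -e repeat the first consonant+vowel as a prefix.
So seradzop → raseradzop.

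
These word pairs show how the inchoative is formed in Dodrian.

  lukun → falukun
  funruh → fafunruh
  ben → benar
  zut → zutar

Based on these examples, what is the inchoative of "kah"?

kahar

lukun and ben both end in -n yet inflect differently (falukun, benar), so the final letter is not what conditions the rule; the number of vowels is.
"kah" has 1 vowel. The stems with 1 vowel (ben → benar, zut → zutar) add -ar.
So kah → kahar.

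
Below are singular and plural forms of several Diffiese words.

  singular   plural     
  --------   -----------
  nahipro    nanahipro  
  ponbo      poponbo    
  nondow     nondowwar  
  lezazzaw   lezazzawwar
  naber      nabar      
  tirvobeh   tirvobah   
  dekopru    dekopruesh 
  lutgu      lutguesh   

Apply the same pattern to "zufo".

nahipro and nondow both have last vowel 'o' yet inflect differently (nanahipro, nondowwar), so the last vowel is not what conditions the rule; the final letter is.
"zufo" ends in -o. The stems ending in -o (nahipro → nanahipro, ponbo → poponbo) repeat the first consonant+vowel as a prefix.
The other patterns: stems ending in -w double the final consonant and add -ar; stems ending in -h or -r change the last vowel to 'a'; stems ending in -u add -esh.
So zufo → zuzufo.

zuzufo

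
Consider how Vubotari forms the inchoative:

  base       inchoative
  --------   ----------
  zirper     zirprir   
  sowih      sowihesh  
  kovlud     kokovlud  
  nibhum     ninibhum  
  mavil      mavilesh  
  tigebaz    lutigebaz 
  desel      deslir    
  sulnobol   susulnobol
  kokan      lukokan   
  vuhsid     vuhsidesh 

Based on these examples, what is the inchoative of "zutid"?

desel and mavil both end in -l yet inflect differently (deslir, mavilesh), so the final letter is not what conditions the rule; the last vowel is.
"zutid" has last vowel 'i'. The stems whose last vowel is 'i' (mavil → mavilesh, sowih → sowihesh, vuhsid → vuhsidesh) add -esh.
The other patterns: stems whose last vowel is 'a' add the prefix lu-; stems whose last vowel is 'e' delete the last vowel and add -ir; stems whose last vowel is 'o' or 'u' repeat the first consonant+vowel as a prefix.
So zutid → zutidesh.

zutidesh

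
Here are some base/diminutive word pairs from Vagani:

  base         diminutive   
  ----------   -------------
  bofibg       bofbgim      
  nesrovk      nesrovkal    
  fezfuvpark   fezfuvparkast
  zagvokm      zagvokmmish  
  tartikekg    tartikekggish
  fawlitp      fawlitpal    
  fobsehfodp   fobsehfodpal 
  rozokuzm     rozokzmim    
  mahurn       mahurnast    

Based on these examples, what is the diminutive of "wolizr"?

bofibg and tartikekg both end in -g yet inflect differently (bofbgim, tartikekggish), so the final letter is not what conditions the rule; the second-to-last letter is.
"wolizr" has second-to-last letter 'z'. The one such stem in the data (rozokuzm → rozokzmim) deletes the last vowel and adds -im (as does bofibg), so the same rule applies.
The other patterns: stems whose second-to-last letter is 'r' add -ast; stems whose second-to-last letter is 'k' double the final consonant and add -ish; stems whose second-to-last letter is 'd', 't' or 'v' add -al.
So wolizr → wolzrim.

wolzrim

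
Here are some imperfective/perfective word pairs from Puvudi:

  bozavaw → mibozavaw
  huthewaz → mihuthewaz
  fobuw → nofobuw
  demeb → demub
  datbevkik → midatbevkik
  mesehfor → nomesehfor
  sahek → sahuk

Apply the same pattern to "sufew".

"sufew" has last vowel 'e'. The stems whose last vowel is 'e' (sahek → sahuk, demeb → demub) change the last vowel to 'u'.
So sufew → sufuw.

sufuw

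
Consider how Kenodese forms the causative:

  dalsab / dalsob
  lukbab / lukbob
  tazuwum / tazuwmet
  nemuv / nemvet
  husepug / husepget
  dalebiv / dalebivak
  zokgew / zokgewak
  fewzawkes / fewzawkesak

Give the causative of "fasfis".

nemuv and dalebiv both end in -v yet inflect differently (nemvet, dalebivak), so the final letter is not what conditions the rule; the last vowel is.
"fasfis" has last vowel 'i'. The one such stem in the data (dalebiv → dalebivak) adds -ak, so the same rule applies.
The other patterns: stems whose last vowel is 'a' change the last vowel to 'o'; stems whose last vowel is 'u' delete the last vowel and add -et.
So fasfis → fasfisak.

fasfisak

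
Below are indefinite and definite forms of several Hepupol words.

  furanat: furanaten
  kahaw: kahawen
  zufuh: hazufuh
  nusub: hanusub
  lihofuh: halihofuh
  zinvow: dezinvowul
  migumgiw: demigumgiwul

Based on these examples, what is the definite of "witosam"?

witosamen

kahaw and zinvow both end in -w yet inflect differently (kahawen, dezinvowul), so the final letter is not what conditions the rule; the last vowel is.
"witosam" has last vowel 'a'. The stems whose last vowel is 'a' (furanat → furanaten, kahaw → kahawen) add -en.
The other patterns: stems whose last vowel is 'u' add the prefix ha-; stems whose last vowel is 'i' or 'o' add de- … -ul around the stem.
So witosam → witosamen.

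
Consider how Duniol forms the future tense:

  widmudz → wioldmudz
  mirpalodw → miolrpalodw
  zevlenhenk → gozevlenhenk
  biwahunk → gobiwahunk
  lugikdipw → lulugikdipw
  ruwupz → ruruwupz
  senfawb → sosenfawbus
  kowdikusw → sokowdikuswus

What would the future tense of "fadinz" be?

mirpalodw and lugikdipw both end in -w yet inflect differently (miolrpalodw, lulugikdipw), so the final letter is not what conditions the rule; the second-to-last letter is.
"fadinz" has second-to-last letter 'n'. The stems whose second-to-last letter is 'n' (zevlenhenk → gozevlenhenk, biwahunk → gobiwahunk) add the prefix go-.
So fadinz → gofadinz.

gofadinz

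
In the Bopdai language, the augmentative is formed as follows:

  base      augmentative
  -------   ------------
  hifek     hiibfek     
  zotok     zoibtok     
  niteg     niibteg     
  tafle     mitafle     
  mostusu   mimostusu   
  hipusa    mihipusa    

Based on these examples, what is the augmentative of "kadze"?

mikadze

hifek and tafle both have last vowel 'e' yet inflect differently (hiibfek, mitafle), so the last vowel is not what conditions the rule; whether the stem ends in a vowel or a consonant is.
"kadze" ends in a vowel. The stems ending in a vowel (tafle → mitafle, mostusu → mimostusu, hipusa → mihipusa) add the prefix mi-.
The other pattern: stems ending in a consonant insert -ib- after the first vowel.
So kadze → mikadze.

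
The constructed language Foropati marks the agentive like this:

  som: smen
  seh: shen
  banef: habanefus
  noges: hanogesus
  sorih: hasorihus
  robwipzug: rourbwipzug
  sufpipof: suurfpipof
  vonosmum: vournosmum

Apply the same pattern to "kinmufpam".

seh and sorih both end in -h yet inflect differently (shen, hasorihus), so the final letter is not what conditions the rule; the number of vowels is.
"kinmufpam" has 3 vowels. The stems with 3 vowels (robwipzug → rourbwipzug, sufpipof → suurfpipof, vonosmum → vournosmum) insert -ur- after the first vowel.
The other patterns: stems with 1 vowel delete the last vowel and add -en; stems with 2 vowels add ha- … -us around the stem.
So kinmufpam → kiurnmufpam.

kiurnmufpam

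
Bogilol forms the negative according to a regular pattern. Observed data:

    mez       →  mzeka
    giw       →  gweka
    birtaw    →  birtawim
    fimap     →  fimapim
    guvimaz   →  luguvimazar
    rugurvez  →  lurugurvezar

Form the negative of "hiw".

hweka

giw and birtaw both end in -w yet inflect differently (gweka, birtawim), so the final letter is not what conditions the rule; the number of vowels is.
"hiw" has 1 vowel. The stems with 1 vowel (mez → mzeka, giw → gweka) delete the last vowel and add -eka.
So hiw → hweka.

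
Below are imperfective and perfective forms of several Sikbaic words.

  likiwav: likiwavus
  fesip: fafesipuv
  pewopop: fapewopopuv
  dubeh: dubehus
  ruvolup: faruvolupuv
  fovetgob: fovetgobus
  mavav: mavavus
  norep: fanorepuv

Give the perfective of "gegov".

pewopop and fovetgob both have last vowel 'o' yet inflect differently (fapewopopuv, fovetgobus), so the last vowel is not what conditions the rule; the final letter is.
"gegov" ends in -v. The stems ending in -v (likiwav → likiwavus, mavav → mavavus) add -us.
The other pattern: stems ending in -p add fa- … -uv around the stem.
So gegov → gegovus.

gegovus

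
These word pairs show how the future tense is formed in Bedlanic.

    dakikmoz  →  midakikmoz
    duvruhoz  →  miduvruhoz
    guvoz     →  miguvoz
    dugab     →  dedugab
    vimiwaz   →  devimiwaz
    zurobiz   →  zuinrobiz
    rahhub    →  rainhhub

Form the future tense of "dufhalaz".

dedufhalaz

dakikmoz and vimiwaz both end in -z yet inflect differently (midakikmoz, devimiwaz), so the final letter is not what conditions the rule; the last vowel is.
"dufhalaz" has last vowel 'a'. The stems whose last vowel is 'a' (dugab → dedugab, vimiwaz → devimiwaz) add the prefix de-.
So dufhalaz → dedufhalaz.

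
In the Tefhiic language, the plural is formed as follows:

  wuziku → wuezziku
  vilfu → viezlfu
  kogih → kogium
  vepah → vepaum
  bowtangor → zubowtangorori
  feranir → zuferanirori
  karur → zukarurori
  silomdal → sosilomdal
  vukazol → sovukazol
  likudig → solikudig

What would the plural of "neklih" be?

neklium

"neklih" ends in -h. The stems ending in -h (kogih → kogium, vepah → vepaum) drop the final letter and add -um.
So neklih → neklium.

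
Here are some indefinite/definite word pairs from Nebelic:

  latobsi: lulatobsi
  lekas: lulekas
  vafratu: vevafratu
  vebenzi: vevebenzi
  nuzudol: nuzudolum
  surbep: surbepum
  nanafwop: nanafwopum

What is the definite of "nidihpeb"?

nidihpebum

"nidihpeb" begins with n-. The stems beginning with n- (nuzudol → nuzudolum, nanafwop → nanafwopum) add -um.
The other patterns: stems beginning with l- add the prefix lu-; stems beginning with v- add the prefix ve-.
So nidihpeb → nidihpebum.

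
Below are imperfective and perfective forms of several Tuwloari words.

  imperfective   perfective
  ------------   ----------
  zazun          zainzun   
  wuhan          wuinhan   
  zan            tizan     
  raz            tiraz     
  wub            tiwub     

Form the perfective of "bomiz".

boinmiz

zazun and zan both end in -n yet inflect differently (zainzun, tizan), so the final letter is not what conditions the rule; the number of vowels is.
"bomiz" has 2 vowels. The stems with 2 vowels (zazun → zainzun, wuhan → wuinhan) insert -in- after the first vowel.
The other pattern: stems with 1 vowel add the prefix ti-.
So bomiz → boinmiz.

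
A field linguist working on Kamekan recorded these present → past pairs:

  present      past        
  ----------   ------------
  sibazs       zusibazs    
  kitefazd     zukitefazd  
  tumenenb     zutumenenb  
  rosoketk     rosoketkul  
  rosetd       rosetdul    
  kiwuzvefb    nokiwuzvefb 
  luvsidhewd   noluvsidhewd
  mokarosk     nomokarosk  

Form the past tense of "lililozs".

"lililozs" has second-to-last letter 'z'. The stems whose second-to-last letter is 'z' (sibazs → zusibazs, kitefazd → zukitefazd) add the prefix zu-.
The other patterns: stems whose second-to-last letter is 't' add -ul; stems whose second-to-last letter is 'f', 's' or 'w' add the prefix no-.
So lililozs → zulililozs.

zulililozs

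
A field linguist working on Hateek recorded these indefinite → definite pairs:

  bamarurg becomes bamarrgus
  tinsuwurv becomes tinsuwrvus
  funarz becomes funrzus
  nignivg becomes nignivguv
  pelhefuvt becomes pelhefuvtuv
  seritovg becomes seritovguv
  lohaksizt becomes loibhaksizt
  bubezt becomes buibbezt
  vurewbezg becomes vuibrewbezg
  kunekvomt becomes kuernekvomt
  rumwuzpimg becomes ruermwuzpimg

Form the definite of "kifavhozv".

"kifavhozv" has second-to-last letter 'z'. The stems whose second-to-last letter is 'z' (lohaksizt → loibhaksizt, bubezt → buibbezt, vurewbezg → vuibrewbezg) insert -ib- after the first vowel.
The other patterns: stems whose second-to-last letter is 'r' delete the last vowel and add -us; stems whose second-to-last letter is 'v' add -uv; stems whose second-to-last letter is 'm' insert -er- after the first vowel.
So kifavhozv → kiibfavhozv.

kiibfavhozv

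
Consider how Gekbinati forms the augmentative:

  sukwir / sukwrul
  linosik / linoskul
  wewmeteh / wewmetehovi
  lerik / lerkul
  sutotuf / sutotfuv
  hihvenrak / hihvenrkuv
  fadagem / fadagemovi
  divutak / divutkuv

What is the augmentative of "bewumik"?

lerik and divutak both end in -k yet inflect differently (lerkul, divutkuv), so the final letter is not what conditions the rule; the last vowel is.
"bewumik" has last vowel 'i'. The stems whose last vowel is 'i' (lerik → lerkul, linosik → linoskul, sukwir → sukwrul) delete the last vowel and add -ul.
So bewumik → bewumkul.

bewumkul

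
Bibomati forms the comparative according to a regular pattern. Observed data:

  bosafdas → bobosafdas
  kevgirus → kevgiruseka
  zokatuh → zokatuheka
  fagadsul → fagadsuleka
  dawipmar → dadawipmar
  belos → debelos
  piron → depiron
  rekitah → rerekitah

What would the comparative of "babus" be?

"babus" has last vowel 'u'. The stems whose last vowel is 'u' (kevgirus → kevgiruseka, fagadsul → fagadsuleka, zokatuh → zokatuheka) add -eka.
So babus → babuseka.

babuseka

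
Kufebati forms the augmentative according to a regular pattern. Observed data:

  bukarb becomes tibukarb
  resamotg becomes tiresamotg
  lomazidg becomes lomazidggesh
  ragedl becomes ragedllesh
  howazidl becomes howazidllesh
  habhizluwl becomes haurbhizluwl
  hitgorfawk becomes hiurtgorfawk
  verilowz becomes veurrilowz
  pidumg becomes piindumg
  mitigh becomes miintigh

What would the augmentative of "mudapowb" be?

resamotg and lomazidg both end in -g yet inflect differently (tiresamotg, lomazidggesh), so the final letter is not what conditions the rule; the second-to-last letter is.
"mudapowb" has second-to-last letter 'w'. The stems whose second-to-last letter is 'w' (habhizluwl → haurbhizluwl, hitgorfawk → hiurtgorfawk, verilowz → veurrilowz) insert -ur- after the first vowel.
So mudapowb → muurdapowb.

muurdapowb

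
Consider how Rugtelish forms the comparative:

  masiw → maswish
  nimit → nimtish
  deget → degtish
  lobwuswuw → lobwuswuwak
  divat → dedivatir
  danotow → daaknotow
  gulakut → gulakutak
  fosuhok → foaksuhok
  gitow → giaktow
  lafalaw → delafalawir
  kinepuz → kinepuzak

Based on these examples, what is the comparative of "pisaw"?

danotow and lafalaw both end in -w yet inflect differently (daaknotow, delafalawir), so the final letter is not what conditions the rule; the last vowel is.
"pisaw" has last vowel 'a'. The stems whose last vowel is 'a' (divat → dedivatir, lafalaw → delafalawir) add de- … -ir around the stem.
The other patterns: stems whose last vowel is 'o' insert -ak- after the first vowel; stems whose last vowel is 'e' or 'i' delete the last vowel and add -ish; stems whose last vowel is 'u' add -ak.
So pisaw → depisawir.

depisawir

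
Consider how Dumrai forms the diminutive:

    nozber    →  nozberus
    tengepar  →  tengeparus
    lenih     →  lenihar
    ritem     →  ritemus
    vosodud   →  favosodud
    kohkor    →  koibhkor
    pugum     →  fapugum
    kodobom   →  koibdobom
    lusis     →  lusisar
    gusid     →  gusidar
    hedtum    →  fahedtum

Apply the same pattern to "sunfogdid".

kodobom and hedtum both end in -m yet inflect differently (koibdobom, fahedtum), so the final letter is not what conditions the rule; the last vowel is.
"sunfogdid" has last vowel 'i'. The stems whose last vowel is 'i' (lusis → lusisar, gusid → gusidar, lenih → lenihar) add -ar.
The other patterns: stems whose last vowel is 'o' insert -ib- after the first vowel; stems whose last vowel is 'u' add the prefix fa-; stems whose last vowel is 'a' or 'e' add -us.
So sunfogdid → sunfogdidar.

sunfogdidar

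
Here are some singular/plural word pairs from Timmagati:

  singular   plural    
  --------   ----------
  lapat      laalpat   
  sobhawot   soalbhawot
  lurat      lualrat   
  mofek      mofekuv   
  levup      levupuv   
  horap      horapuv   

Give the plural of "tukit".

"tukit" ends in -t. The stems ending in -t (lapat → laalpat, sobhawot → soalbhawot, lurat → lualrat) insert -al- after the first vowel.
The other pattern: stems ending in -k or -p add -uv.
So tukit → tualkit.

tualkit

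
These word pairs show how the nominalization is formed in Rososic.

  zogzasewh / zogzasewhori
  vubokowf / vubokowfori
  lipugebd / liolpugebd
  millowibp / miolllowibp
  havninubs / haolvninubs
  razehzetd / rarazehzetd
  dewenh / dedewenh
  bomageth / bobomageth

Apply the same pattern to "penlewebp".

lipugebd and razehzetd both end in -d yet inflect differently (liolpugebd, rarazehzetd), so the final letter is not what conditions the rule; the second-to-last letter is.
"penlewebp" has second-to-last letter 'b'. The stems whose second-to-last letter is 'b' (lipugebd → liolpugebd, millowibp → miolllowibp, havninubs → haolvninubs) insert -ol- after the first vowel.
The other patterns: stems whose second-to-last letter is 'w' add -ori; stems whose second-to-last letter is 'n' or 't' repeat the first consonant+vowel as a prefix.
So penlewebp → peolnlewebp.

peolnlewebp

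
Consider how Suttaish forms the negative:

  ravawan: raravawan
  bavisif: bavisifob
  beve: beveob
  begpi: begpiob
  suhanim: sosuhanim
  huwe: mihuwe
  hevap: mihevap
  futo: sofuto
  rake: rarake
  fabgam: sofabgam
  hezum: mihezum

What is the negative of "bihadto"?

bihadtoob

"bihadto" begins with b-. The stems beginning with b- (bavisif → bavisifob, begpi → begpiob, beve → beveob) add -ob.
So bihadto → bihadtoob.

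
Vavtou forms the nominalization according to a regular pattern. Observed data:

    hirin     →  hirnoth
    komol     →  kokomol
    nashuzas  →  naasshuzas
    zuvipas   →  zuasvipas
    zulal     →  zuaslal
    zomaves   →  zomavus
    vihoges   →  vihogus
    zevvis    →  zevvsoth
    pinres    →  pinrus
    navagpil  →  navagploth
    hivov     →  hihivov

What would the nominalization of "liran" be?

komol and navagpil both end in -l yet inflect differently (kokomol, navagploth), so the final letter is not what conditions the rule; the last vowel is.
"liran" has last vowel 'a'. The stems whose last vowel is 'a' (nashuzas → naasshuzas, zuvipas → zuasvipas, zulal → zuaslal) insert -as- after the first vowel.
So liran → liasran.

liasran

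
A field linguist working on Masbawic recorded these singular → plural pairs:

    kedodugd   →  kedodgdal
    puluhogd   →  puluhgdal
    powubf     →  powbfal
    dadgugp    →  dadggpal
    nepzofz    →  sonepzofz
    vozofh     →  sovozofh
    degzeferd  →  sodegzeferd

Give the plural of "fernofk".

kedodugd and degzeferd both end in -d yet inflect differently (kedodgdal, sodegzeferd), so the final letter is not what conditions the rule; the second-to-last letter is.
"fernofk" has second-to-last letter 'f'. The stems whose second-to-last letter is 'f' (nepzofz → sonepzofz, vozofh → sovozofh) add the prefix so-.
The other pattern: stems whose second-to-last letter is 'b' or 'g' delete the last vowel and add -al.
So fernofk → sofernofk.

sofernofk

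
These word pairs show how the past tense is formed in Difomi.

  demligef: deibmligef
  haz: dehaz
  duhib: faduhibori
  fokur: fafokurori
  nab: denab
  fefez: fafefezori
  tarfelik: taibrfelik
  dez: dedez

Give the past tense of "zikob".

haz and fefez both end in -z yet inflect differently (dehaz, fafefezori), so the final letter is not what conditions the rule; the number of vowels is.
"zikob" has 2 vowels. The stems with 2 vowels (fefez → fafefezori, fokur → fafokurori, duhib → faduhibori) add fa- … -ori around the stem.
So zikob → fazikobori.

fazikobori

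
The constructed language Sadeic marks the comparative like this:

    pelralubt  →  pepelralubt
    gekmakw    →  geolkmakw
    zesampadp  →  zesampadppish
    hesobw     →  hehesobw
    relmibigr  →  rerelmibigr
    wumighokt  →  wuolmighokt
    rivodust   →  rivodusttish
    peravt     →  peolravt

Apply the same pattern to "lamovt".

rivodust and wumighokt both end in -t yet inflect differently (rivodusttish, wuolmighokt), so the final letter is not what conditions the rule; the second-to-last letter is.
"lamovt" has second-to-last letter 'v'. The one such stem in the data (peravt → peolravt) inserts -ol- after the first vowel (as do wumighokt, gekmakw), so the same rule applies.
So lamovt → laolmovt.

laolmovt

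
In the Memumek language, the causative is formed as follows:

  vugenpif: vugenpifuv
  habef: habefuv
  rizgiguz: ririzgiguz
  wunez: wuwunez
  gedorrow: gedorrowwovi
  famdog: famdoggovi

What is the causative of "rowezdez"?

rorowezdez

habef and wunez both have last vowel 'e' yet inflect differently (habefuv, wuwunez), so the last vowel is not what conditions the rule; the final letter is.
"rowezdez" ends in -z. The stems ending in -z (rizgiguz → ririzgiguz, wunez → wuwunez) repeat the first consonant+vowel as a prefix.
The other patterns: stems ending in -f add -uv; stems ending in -g or -w double the final consonant and add -ovi.
So rowezdez → rorowezdez.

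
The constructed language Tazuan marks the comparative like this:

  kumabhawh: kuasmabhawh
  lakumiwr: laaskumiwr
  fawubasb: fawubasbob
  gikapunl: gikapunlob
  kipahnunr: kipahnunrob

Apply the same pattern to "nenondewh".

neasnondewh

lakumiwr and kipahnunr both end in -r yet inflect differently (laaskumiwr, kipahnunrob), so the final letter is not what conditions the rule; the second-to-last letter is.
"nenondewh" has second-to-last letter 'w'. The stems whose second-to-last letter is 'w' (kumabhawh → kuasmabhawh, lakumiwr → laaskumiwr) insert -as- after the first vowel.
So nenondewh → neasnondewh.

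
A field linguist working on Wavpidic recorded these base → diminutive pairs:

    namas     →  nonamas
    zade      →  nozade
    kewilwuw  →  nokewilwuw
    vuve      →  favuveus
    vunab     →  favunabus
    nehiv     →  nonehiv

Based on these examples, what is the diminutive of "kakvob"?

"kakvob" begins with k-. The one such stem in the data (kewilwuw → nokewilwuw) adds the prefix no-, so the same rule applies.
The other pattern: stems beginning with v- add fa- … -us around the stem.
So kakvob → nokakvob.

nokakvob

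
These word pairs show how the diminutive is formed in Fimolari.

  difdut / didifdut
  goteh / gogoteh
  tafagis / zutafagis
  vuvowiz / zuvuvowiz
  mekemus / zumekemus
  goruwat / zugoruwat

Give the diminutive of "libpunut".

zulibpunut

difdut and goruwat both end in -t yet inflect differently (didifdut, zugoruwat), so the final letter is not what conditions the rule; the number of vowels is.
"libpunut" has 3 vowels. The stems with 3 vowels (tafagis → zutafagis, vuvowiz → zuvuvowiz, mekemus → zumekemus) add the prefix zu-.
So libpunut → zulibpunut.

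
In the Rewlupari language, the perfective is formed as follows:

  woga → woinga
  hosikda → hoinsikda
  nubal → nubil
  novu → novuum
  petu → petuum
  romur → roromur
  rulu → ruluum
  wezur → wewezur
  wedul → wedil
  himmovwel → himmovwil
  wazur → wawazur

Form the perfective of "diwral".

"diwral" ends in -l. The stems ending in -l (wedul → wedil, himmovwel → himmovwil, nubal → nubil) change the last vowel to 'i'.
The other patterns: stems ending in -u add -um; stems ending in -r repeat the first consonant+vowel as a prefix; stems ending in -a insert -in- after the first vowel.
So diwral → diwril.

diwril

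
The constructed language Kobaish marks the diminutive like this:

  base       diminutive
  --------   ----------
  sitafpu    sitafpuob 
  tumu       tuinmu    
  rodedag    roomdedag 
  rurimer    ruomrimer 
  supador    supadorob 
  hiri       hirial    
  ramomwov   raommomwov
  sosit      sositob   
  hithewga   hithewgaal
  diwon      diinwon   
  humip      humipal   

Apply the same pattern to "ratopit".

rurimer and supador both end in -r yet inflect differently (ruomrimer, supadorob), so the final letter is not what conditions the rule; the first letter is.
"ratopit" begins with r-. The stems beginning with r- (rurimer → ruomrimer, rodedag → roomdedag, ramomwov → raommomwov) insert -om- after the first vowel.
So ratopit → raomtopit.

raomtopit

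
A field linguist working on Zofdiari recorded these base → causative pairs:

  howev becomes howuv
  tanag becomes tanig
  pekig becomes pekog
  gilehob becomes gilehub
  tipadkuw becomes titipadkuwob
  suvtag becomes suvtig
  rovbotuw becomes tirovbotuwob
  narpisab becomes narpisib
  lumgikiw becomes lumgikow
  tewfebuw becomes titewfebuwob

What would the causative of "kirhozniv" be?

kirhoznov

pekig and suvtag both end in -g yet inflect differently (pekog, suvtig), so the final letter is not what conditions the rule; the last vowel is.
"kirhozniv" has last vowel 'i'. The stems whose last vowel is 'i' (pekig → pekog, lumgikiw → lumgikow) change the last vowel to 'o'.
The other patterns: stems whose last vowel is 'a' change the last vowel to 'i'; stems whose last vowel is 'e' or 'o' change the last vowel to 'u'; stems whose last vowel is 'u' add ti- … -ob around the stem.
So kirhozniv → kirhoznov.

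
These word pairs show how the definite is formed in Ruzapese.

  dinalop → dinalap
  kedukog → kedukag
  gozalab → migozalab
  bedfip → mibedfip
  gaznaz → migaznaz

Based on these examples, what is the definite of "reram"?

mireram

dinalop and bedfip both end in -p yet inflect differently (dinalap, mibedfip), so the final letter is not what conditions the rule; the last vowel is.
"reram" has last vowel 'a'. The stems whose last vowel is 'a' (gozalab → migozalab, gaznaz → migaznaz) add the prefix mi-.
The other pattern: stems whose last vowel is 'o' change the last vowel to 'a'.
So reram → mireram.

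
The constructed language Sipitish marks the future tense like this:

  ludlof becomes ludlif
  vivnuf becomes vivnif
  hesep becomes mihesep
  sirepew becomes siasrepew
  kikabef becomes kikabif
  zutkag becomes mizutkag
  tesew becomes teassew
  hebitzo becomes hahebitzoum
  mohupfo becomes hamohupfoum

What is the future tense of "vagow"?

hebitzo and ludlof both have last vowel 'o' yet inflect differently (hahebitzoum, ludlif), so the last vowel is not what conditions the rule; the final letter is.
"vagow" ends in -w. The stems ending in -w (tesew → teassew, sirepew → siasrepew) insert -as- after the first vowel.
The other patterns: stems ending in -o add ha- … -um around the stem; stems ending in -f change the last vowel to 'i'; stems ending in -g or -p add the prefix mi-.
So vagow → vaasgow.

vaasgow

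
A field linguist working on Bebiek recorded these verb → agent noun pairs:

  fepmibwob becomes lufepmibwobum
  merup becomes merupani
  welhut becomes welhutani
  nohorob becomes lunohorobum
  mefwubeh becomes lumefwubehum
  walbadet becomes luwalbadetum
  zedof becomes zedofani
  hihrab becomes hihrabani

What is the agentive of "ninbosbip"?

luninbosbipum

"ninbosbip" has 3 vowels. The stems with 3 vowels (walbadet → luwalbadetum, nohorob → lunohorobum, fepmibwob → lufepmibwobum) add lu- … -um around the stem.
The other pattern: stems with 2 vowels add -ani.
So ninbosbip → luninbosbipum.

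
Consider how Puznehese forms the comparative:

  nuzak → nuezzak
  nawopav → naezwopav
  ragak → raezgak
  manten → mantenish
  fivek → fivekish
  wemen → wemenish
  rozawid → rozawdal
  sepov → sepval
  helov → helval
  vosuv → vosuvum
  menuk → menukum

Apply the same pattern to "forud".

nuzak and fivek both end in -k yet inflect differently (nuezzak, fivekish), so the final letter is not what conditions the rule; the last vowel is.
"forud" has last vowel 'u'. The stems whose last vowel is 'u' (vosuv → vosuvum, menuk → menukum) add -um.
So forud → forudum.

forudum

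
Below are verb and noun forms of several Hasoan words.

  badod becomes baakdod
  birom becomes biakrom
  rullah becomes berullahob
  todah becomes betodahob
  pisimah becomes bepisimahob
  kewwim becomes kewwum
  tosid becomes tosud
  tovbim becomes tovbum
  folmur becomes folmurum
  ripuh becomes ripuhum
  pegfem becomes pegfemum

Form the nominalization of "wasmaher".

wasmaherum

birom and kewwim both end in -m yet inflect differently (biakrom, kewwum), so the final letter is not what conditions the rule; the last vowel is.
"wasmaher" has last vowel 'e'. The one such stem in the data (pegfem → pegfemum) adds -um, so the same rule applies.
The other patterns: stems whose last vowel is 'o' insert -ak- after the first vowel; stems whose last vowel is 'a' add be- … -ob around the stem; stems whose last vowel is 'i' change the last vowel to 'u'.
So wasmaher → wasmaherum.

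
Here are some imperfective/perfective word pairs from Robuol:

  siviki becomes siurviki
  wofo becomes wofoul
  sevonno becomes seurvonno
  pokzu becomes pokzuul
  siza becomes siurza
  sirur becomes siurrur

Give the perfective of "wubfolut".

wubfolutul

"wubfolut" begins with w-. The one such stem in the data (wofo → wofoul) adds -ul, so the same rule applies.
The other pattern: stems beginning with s- insert -ur- after the first vowel.
So wubfolut → wubfolutul.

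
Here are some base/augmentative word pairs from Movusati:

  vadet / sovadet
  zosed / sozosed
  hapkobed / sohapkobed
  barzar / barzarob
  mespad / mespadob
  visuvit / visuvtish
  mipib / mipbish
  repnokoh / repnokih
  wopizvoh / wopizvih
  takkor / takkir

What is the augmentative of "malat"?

"malat" has last vowel 'a'. The stems whose last vowel is 'a' (barzar → barzarob, mespad → mespadob) add -ob.
The other patterns: stems whose last vowel is 'e' add the prefix so-; stems whose last vowel is 'i' delete the last vowel and add -ish; stems whose last vowel is 'o' change the last vowel to 'i'.
So malat → malatob.

malatob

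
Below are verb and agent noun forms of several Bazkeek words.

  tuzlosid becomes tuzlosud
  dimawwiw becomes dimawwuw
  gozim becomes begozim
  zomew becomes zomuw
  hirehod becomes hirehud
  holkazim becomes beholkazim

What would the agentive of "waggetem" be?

dimawwiw and holkazim both have last vowel 'i' yet inflect differently (dimawwuw, beholkazim), so the last vowel is not what conditions the rule; the final letter is.
"waggetem" ends in -m. The stems ending in -m (holkazim → beholkazim, gozim → begozim) add the prefix be-.
The other pattern: stems ending in -d or -w change the last vowel to 'u'.
So waggetem → bewaggetem.

bewaggetem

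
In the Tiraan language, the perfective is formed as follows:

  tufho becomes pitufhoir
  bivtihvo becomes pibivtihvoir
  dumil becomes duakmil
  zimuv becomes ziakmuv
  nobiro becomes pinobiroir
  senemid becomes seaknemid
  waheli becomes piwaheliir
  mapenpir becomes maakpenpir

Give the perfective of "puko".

senemid and waheli both have last vowel 'i' yet inflect differently (seaknemid, piwaheliir), so the last vowel is not what conditions the rule; whether the stem ends in a vowel or a consonant is.
"puko" ends in a vowel. The stems ending in a vowel (bivtihvo → pibivtihvoir, nobiro → pinobiroir, tufho → pitufhoir) add pi- … -ir around the stem.
The other pattern: stems ending in a consonant insert -ak- after the first vowel.
So puko → pipukoir.

pipukoir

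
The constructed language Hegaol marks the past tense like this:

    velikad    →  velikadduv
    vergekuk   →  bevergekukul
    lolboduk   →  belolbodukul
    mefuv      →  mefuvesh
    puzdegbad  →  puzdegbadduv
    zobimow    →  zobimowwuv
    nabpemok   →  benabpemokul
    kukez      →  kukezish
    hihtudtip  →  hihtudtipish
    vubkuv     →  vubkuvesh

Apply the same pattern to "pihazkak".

mefuv and vergekuk both have last vowel 'u' yet inflect differently (mefuvesh, bevergekukul), so the last vowel is not what conditions the rule; the final letter is.
"pihazkak" ends in -k. The stems ending in -k (nabpemok → benabpemokul, vergekuk → bevergekukul, lolboduk → belolbodukul) add be- … -ul around the stem.
The other patterns: stems ending in -v add -esh; stems ending in -p or -z add -ish; stems ending in -d or -w double the final consonant and add -uv.
So pihazkak → bepihazkakul.

bepihazkakul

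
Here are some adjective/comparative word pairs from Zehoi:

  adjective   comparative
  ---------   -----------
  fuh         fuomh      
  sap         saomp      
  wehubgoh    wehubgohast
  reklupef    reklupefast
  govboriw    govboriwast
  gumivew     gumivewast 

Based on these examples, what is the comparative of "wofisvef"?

fuh and wehubgoh both end in -h yet inflect differently (fuomh, wehubgohast), so the final letter is not what conditions the rule; the number of vowels is.
"wofisvef" has 3 vowels. The stems with 3 vowels (wehubgoh → wehubgohast, reklupef → reklupefast, govboriw → govboriwast) add -ast.
The other pattern: stems with 1 vowel insert -om- after the first vowel.
So wofisvef → wofisvefast.

wofisvefast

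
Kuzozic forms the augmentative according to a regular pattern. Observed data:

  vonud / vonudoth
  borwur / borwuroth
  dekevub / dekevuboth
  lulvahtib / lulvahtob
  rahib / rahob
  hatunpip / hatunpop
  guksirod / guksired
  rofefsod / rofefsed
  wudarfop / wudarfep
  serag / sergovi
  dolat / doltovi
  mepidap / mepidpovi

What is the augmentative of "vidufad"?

"vidufad" has last vowel 'a'. The stems whose last vowel is 'a' (serag → sergovi, dolat → doltovi, mepidap → mepidpovi) delete the last vowel and add -ovi.
The other patterns: stems whose last vowel is 'u' add -oth; stems whose last vowel is 'i' change the last vowel to 'o'; stems whose last vowel is 'o' change the last vowel to 'e'.
So vidufad → vidufdovi.

vidufdovi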